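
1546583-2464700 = -918117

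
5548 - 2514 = 3034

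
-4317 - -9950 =5633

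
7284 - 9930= - 2646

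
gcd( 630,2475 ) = 45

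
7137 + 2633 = 9770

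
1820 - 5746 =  - 3926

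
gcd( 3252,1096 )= 4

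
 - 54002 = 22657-76659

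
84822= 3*28274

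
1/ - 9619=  - 1/9619  =  - 0.00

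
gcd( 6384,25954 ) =38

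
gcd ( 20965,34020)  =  35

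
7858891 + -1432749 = 6426142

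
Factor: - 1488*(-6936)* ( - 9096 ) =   -  93877705728 = -2^10 * 3^3*17^2 * 31^1*379^1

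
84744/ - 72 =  - 1177 + 0/1= - 1177.00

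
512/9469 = 512/9469= 0.05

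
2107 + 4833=6940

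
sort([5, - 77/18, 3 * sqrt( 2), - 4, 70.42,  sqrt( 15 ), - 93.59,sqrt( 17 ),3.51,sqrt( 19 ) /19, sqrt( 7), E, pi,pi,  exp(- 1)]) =[- 93.59, - 77/18, - 4, sqrt(19) /19 , exp(  -  1),sqrt (7 ),E,pi, pi,3.51,sqrt( 15), sqrt(17), 3*sqrt(2),5,70.42 ] 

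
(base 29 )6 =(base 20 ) 6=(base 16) 6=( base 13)6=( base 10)6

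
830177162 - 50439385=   779737777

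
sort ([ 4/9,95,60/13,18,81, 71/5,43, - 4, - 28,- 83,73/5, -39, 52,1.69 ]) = [-83,- 39,-28, -4,4/9,1.69,60/13,71/5,73/5,18,43, 52,81,95 ]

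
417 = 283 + 134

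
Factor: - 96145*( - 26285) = 2527171325 = 5^2*7^2*41^1*67^1* 751^1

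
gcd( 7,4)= 1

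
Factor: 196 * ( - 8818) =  - 1728328  =  - 2^3*7^2 * 4409^1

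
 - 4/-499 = 4/499 = 0.01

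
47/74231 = 47/74231 = 0.00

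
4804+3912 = 8716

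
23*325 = 7475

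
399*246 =98154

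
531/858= 177/286=0.62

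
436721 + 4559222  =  4995943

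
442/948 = 221/474=0.47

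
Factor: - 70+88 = 2^1*3^2 = 18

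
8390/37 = 226 + 28/37 = 226.76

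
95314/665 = 143 + 219/665   =  143.33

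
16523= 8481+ 8042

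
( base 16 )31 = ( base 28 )1L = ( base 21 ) 27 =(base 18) 2d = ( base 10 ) 49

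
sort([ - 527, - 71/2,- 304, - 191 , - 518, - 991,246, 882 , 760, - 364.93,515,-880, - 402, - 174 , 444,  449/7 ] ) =[- 991, - 880, - 527,  -  518, - 402  , - 364.93,-304, - 191,-174, - 71/2, 449/7,246,444,515, 760,882]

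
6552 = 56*117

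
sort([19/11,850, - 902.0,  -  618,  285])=[-902.0 , - 618, 19/11, 285, 850 ] 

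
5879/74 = 79+ 33/74 = 79.45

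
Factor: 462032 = 2^4 * 67^1*431^1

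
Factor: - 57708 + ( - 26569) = - 84277 = -71^1*1187^1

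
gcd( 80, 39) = 1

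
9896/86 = 115+3/43 = 115.07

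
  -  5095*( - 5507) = 28058165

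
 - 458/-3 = 458/3 = 152.67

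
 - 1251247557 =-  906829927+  - 344417630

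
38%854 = 38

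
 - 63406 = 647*( - 98) 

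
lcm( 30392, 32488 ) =942152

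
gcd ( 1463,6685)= 7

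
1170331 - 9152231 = -7981900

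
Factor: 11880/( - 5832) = -3^(-3 )*5^1*11^1  =  - 55/27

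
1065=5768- 4703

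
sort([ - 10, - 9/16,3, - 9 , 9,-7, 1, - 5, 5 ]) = [ - 10,-9, - 7, - 5, -9/16,1,3,5,9 ] 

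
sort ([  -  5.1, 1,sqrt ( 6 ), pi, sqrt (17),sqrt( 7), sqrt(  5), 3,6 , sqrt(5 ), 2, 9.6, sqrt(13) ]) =[ - 5.1 , 1,2, sqrt( 5 ), sqrt( 5)  ,  sqrt( 6), sqrt( 7 ),3, pi, sqrt( 13), sqrt( 17), 6,9.6 ]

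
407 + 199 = 606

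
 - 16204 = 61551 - 77755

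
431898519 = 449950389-18051870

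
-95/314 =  - 95/314= -0.30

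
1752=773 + 979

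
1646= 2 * 823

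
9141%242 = 187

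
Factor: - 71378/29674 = -37^(-1)*89^1 = - 89/37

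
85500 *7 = 598500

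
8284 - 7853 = 431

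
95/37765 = 19/7553  =  0.00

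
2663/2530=2663/2530 = 1.05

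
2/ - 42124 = -1/21062 = - 0.00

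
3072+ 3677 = 6749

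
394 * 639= 251766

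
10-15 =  - 5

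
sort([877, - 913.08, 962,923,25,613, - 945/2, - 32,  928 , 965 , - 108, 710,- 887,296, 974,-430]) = [ - 913.08, - 887, - 945/2,- 430, - 108,-32, 25,296,  613,710,877,923,928,962 , 965, 974]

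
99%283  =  99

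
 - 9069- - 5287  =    -  3782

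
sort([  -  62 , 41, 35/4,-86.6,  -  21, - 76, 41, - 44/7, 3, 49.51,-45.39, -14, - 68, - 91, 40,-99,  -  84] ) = [ - 99, - 91,-86.6, -84,  -  76, - 68, - 62,  -  45.39,-21, -14,  -  44/7, 3,35/4,40,41, 41,49.51] 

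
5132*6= 30792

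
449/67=6 + 47/67= 6.70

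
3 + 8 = 11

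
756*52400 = 39614400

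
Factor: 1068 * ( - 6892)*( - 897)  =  2^4 * 3^2 *13^1*23^1*89^1 * 1723^1 = 6602508432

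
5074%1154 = 458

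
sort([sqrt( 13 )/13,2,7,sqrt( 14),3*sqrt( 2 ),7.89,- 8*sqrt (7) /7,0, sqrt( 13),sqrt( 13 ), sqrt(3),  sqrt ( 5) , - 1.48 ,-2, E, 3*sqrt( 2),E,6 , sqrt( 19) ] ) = [ - 8*sqrt(7)/7,-2, - 1.48, 0 , sqrt( 13 ) /13, sqrt (3), 2,sqrt( 5), E, E,sqrt( 13 ),sqrt( 13),sqrt( 14),3 * sqrt( 2),3 *sqrt ( 2),sqrt(19), 6,7, 7.89] 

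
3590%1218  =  1154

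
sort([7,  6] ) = [ 6, 7]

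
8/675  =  8/675 = 0.01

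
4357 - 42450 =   -  38093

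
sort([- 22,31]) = [  -  22,  31] 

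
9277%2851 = 724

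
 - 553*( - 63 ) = 34839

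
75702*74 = 5601948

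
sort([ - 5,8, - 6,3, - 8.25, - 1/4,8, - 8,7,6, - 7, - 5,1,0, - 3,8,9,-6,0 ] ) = [ - 8.25, - 8,-7,-6, - 6, - 5,-5, - 3, - 1/4,0,0,1, 3, 6,7,8,8, 8, 9 ]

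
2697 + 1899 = 4596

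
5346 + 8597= 13943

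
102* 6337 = 646374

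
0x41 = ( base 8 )101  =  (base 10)65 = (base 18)3B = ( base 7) 122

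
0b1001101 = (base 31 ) 2F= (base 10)77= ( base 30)2H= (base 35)27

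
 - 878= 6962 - 7840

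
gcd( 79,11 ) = 1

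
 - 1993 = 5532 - 7525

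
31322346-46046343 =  - 14723997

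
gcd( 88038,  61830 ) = 18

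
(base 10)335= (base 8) 517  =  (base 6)1315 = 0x14f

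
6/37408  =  3/18704  =  0.00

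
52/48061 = 4/3697 = 0.00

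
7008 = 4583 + 2425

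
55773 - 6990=48783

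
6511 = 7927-1416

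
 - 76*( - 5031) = 382356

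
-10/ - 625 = 2/125 = 0.02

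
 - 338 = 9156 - 9494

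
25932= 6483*4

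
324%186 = 138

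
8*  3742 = 29936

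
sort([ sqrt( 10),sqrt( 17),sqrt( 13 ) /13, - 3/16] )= [ - 3/16,  sqrt( 13) /13, sqrt( 10),sqrt( 17) ]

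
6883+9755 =16638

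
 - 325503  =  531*( - 613 )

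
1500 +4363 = 5863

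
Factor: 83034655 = 5^1 * 11^1*19^1*181^1 *439^1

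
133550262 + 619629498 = 753179760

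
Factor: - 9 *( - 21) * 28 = 2^2*3^3 * 7^2 = 5292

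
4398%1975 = 448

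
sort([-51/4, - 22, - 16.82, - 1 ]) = [ - 22, - 16.82, - 51/4 , - 1 ]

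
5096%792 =344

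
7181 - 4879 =2302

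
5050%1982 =1086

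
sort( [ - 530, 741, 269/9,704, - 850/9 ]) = [  -  530,  -  850/9, 269/9,704, 741 ]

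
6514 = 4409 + 2105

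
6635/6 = 6635/6 = 1105.83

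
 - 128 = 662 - 790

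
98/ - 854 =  - 1 + 54/61 = - 0.11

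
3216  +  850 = 4066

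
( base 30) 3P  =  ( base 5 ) 430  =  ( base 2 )1110011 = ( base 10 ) 115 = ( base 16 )73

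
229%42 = 19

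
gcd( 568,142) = 142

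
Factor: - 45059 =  - 7^1*41^1*157^1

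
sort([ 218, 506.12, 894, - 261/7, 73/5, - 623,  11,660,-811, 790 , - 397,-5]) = [-811, - 623, - 397, -261/7,-5,11,  73/5, 218, 506.12, 660,  790, 894 ] 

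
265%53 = 0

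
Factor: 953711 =11^1* 277^1*313^1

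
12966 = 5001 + 7965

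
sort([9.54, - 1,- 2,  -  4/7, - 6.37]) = [ - 6.37, - 2, - 1,-4/7 , 9.54 ]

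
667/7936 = 667/7936  =  0.08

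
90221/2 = 45110 + 1/2 = 45110.50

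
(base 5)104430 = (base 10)3740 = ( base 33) 3eb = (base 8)7234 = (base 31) 3rk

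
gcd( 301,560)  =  7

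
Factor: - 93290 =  - 2^1 * 5^1*19^1  *  491^1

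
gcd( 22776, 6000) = 24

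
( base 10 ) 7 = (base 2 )111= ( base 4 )13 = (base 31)7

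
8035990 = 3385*2374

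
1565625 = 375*4175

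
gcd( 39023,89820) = 1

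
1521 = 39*39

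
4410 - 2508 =1902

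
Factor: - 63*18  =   - 1134 = -  2^1*3^4 * 7^1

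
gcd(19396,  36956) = 4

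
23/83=23/83 =0.28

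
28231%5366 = 1401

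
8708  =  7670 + 1038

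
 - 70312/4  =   - 17578 =- 17578.00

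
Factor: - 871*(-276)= 240396= 2^2 * 3^1*13^1*23^1*67^1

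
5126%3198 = 1928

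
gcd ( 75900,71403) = 3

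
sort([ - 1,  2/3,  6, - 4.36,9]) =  [ - 4.36, -1,2/3, 6,9]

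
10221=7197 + 3024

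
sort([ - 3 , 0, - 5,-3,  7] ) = [-5 , - 3, - 3, 0,7 ]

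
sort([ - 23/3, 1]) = [  -  23/3,1]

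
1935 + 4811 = 6746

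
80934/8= 40467/4= 10116.75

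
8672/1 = 8672  =  8672.00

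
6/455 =6/455 = 0.01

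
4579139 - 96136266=  -  91557127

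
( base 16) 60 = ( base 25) 3l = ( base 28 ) 3C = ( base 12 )80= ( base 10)96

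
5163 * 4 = 20652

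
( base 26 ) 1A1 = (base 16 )3a9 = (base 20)26H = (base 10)937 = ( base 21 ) 22d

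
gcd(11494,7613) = 1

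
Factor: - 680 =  - 2^3*5^1*17^1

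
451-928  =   - 477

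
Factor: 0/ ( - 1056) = 0 =0^1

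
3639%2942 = 697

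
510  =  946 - 436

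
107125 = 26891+80234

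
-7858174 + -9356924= - 17215098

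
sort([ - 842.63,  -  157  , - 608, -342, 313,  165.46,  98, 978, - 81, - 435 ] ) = [ - 842.63, - 608,-435,-342 , - 157,  -  81,98,165.46,313,978 ] 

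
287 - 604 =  - 317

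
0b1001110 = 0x4E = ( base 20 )3I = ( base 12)66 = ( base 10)78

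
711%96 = 39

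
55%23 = 9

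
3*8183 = 24549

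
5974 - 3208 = 2766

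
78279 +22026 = 100305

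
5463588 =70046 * 78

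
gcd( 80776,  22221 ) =1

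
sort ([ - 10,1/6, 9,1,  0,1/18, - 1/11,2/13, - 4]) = [ - 10, - 4, - 1/11, 0,1/18,  2/13, 1/6,1,  9 ]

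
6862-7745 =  -883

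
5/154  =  5/154 = 0.03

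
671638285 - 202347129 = 469291156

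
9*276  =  2484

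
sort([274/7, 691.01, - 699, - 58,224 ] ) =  [ - 699,-58,274/7,  224,691.01]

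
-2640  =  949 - 3589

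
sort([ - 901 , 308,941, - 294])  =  [ - 901,  -  294,308,941]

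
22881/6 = 7627/2 = 3813.50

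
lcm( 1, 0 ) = 0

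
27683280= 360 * 76898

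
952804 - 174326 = 778478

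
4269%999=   273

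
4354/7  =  622 = 622.00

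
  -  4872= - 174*28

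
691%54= 43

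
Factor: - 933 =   -  3^1  *  311^1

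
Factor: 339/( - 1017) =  - 3^(-1 ) = - 1/3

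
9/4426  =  9/4426=0.00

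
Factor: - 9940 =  - 2^2 * 5^1 * 7^1 * 71^1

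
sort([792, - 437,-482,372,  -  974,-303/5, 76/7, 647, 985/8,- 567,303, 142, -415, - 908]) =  [ -974, - 908, - 567,  -  482, - 437 , - 415,- 303/5,76/7, 985/8, 142,303,372, 647, 792] 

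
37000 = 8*4625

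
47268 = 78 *606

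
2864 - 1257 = 1607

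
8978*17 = 152626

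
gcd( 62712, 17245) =1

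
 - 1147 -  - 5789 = 4642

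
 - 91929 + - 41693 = - 133622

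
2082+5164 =7246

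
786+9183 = 9969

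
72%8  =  0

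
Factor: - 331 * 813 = -269103  =  -  3^1* 271^1* 331^1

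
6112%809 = 449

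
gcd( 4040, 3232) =808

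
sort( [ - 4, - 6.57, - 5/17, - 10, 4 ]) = [ - 10,-6.57, - 4,-5/17  ,  4 ] 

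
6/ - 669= - 2/223 = -0.01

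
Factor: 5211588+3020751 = 3^1*19^1*144427^1 = 8232339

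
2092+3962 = 6054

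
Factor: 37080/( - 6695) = -72/13 = -  2^3*3^2* 13^ (-1)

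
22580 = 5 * 4516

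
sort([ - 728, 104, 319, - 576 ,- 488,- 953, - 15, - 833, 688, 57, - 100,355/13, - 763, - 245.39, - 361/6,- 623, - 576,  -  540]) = [ - 953 ,-833, - 763, - 728, -623, - 576, - 576, - 540, - 488, - 245.39, - 100, - 361/6 ,-15,  355/13 , 57 , 104 , 319,688 ]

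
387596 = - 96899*( - 4 )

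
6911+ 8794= 15705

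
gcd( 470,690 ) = 10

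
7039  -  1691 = 5348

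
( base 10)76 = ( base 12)64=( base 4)1030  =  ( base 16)4c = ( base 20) 3G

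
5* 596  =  2980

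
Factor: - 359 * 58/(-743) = 2^1*29^1*359^1*743^( - 1 ) = 20822/743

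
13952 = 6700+7252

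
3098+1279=4377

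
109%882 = 109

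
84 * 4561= 383124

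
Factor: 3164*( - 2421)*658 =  - 5040308952 = - 2^3  *  3^2*7^2 * 47^1*113^1*269^1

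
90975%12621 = 2628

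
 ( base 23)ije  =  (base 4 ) 2123311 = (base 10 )9973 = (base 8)23365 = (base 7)41035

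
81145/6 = 13524  +  1/6 = 13524.17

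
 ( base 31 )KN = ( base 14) 33D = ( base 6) 2551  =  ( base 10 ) 643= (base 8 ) 1203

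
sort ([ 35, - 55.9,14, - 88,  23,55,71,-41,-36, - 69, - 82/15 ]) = [-88 ,-69, - 55.9, - 41, - 36, - 82/15, 14,23,35,  55,71 ] 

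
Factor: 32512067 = 7^1*4644581^1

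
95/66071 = 95/66071 = 0.00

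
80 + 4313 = 4393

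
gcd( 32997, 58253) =1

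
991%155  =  61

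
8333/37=8333/37 = 225.22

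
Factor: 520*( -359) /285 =-2^3*3^ ( - 1 )*13^1*19^( -1)*359^1 = -37336/57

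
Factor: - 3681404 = - 2^2*229^1*4019^1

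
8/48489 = 8/48489 = 0.00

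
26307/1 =26307  =  26307.00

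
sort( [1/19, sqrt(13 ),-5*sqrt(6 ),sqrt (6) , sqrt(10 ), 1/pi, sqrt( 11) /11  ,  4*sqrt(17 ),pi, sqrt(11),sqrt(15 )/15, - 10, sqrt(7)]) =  [ - 5* sqrt( 6) , - 10, 1/19, sqrt (15)/15,  sqrt( 11)/11,1/pi, sqrt(6), sqrt(7), pi, sqrt(10 ), sqrt( 11), sqrt(13 )  ,  4 *sqrt(17)]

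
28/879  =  28/879 = 0.03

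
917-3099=-2182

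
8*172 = 1376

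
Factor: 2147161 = 2147161^1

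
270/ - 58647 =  - 1 + 19459/19549 = - 0.00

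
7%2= 1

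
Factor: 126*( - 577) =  - 72702 = - 2^1*3^2*7^1*577^1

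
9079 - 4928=4151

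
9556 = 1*9556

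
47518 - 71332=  - 23814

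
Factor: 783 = 3^3 * 29^1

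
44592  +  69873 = 114465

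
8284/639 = 8284/639 = 12.96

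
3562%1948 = 1614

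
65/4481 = 65/4481 = 0.01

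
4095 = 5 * 819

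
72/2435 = 72/2435= 0.03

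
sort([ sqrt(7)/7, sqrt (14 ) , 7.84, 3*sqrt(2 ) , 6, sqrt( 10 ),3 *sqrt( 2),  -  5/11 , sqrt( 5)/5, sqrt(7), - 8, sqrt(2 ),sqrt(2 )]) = [ - 8, - 5/11,sqrt(7 )/7, sqrt( 5 )/5, sqrt( 2 ),sqrt(2) , sqrt(7),  sqrt(10), sqrt (14 ), 3*sqrt ( 2), 3*sqrt( 2),6, 7.84]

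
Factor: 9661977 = 3^3 * 13^1 * 27527^1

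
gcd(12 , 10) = 2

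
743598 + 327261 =1070859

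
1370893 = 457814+913079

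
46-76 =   -  30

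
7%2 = 1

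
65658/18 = 3647 + 2/3=3647.67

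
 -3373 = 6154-9527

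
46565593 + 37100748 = 83666341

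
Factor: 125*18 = 2250  =  2^1 * 3^2*5^3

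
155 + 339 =494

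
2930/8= 1465/4 = 366.25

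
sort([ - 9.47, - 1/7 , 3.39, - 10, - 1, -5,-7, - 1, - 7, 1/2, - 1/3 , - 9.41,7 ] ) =[ - 10, - 9.47, - 9.41, - 7, -7  , - 5, - 1,  -  1, - 1/3, - 1/7,  1/2, 3.39,7]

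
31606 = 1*31606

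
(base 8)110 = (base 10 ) 72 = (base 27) 2i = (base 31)2A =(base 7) 132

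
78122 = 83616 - 5494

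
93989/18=93989/18 = 5221.61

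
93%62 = 31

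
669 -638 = 31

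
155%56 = 43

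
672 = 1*672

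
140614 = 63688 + 76926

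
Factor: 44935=5^1*11^1* 19^1 *43^1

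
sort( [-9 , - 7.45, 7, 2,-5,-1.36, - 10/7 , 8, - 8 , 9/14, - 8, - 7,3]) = [ - 9,- 8, - 8,- 7.45, - 7, - 5, - 10/7, - 1.36,9/14,2, 3, 7, 8] 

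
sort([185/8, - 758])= [-758 , 185/8 ]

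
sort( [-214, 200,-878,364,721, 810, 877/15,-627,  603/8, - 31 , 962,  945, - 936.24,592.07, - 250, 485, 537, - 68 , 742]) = [-936.24,-878,-627,  -  250, - 214, - 68, -31 , 877/15, 603/8 , 200,364 , 485, 537, 592.07, 721,742 , 810,  945, 962]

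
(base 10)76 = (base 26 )2O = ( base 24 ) 34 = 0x4C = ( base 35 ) 26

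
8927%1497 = 1442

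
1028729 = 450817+577912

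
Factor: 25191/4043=81/13=3^4*13^( - 1)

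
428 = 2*214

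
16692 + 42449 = 59141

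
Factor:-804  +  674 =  - 2^1*5^1 * 13^1=- 130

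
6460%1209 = 415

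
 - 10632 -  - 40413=29781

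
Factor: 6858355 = 5^1*7^1*29^2*233^1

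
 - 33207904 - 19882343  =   - 53090247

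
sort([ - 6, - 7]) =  [ - 7,-6 ]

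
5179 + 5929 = 11108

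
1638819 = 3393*483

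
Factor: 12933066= 2^1*3^1 * 2155511^1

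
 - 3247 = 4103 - 7350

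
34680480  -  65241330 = - 30560850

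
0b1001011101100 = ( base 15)167e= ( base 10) 4844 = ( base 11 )3704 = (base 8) 11354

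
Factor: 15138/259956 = 2^(-1)*3^(-1 )*29^1*83^( - 1 ) = 29/498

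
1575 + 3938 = 5513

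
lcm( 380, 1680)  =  31920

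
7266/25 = 7266/25 = 290.64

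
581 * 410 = 238210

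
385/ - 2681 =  - 1+328/383=- 0.14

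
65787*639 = 42037893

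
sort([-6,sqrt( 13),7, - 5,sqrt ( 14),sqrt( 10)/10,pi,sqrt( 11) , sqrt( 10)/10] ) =[ - 6, - 5,sqrt(10)/10 , sqrt( 10 )/10,pi,  sqrt( 11),sqrt ( 13), sqrt(14 ), 7 ] 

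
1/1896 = 1/1896 = 0.00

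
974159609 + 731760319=1705919928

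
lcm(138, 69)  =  138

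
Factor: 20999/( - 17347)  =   - 19^( - 1) * 23^1 = - 23/19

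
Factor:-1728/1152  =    -  3/2 = - 2^ (-1) * 3^1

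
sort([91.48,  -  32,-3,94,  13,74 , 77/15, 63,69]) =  [ - 32, - 3,77/15,13,63, 69,74,91.48,94]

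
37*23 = 851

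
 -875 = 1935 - 2810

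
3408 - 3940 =-532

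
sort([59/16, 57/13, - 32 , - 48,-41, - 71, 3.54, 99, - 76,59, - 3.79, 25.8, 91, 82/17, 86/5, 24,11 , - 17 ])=[- 76, - 71, -48, - 41, - 32, - 17,- 3.79,  3.54, 59/16,57/13, 82/17,11, 86/5 , 24, 25.8, 59 , 91, 99]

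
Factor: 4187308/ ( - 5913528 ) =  - 2^( - 1)* 3^ (-1 )*53^ (  -  1 )*4649^ (-1) * 1046827^1= -1046827/1478382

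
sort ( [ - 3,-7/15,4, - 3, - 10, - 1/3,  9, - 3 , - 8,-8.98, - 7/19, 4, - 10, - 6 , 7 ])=[ - 10,-10,-8.98, -8, -6 , - 3,  -  3, - 3, - 7/15, - 7/19, - 1/3,4, 4, 7, 9] 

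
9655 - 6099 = 3556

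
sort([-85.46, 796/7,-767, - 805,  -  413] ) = [-805, - 767, - 413,  -  85.46,796/7] 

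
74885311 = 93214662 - 18329351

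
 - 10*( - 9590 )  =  95900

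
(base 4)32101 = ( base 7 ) 2443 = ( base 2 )1110010001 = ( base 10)913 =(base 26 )193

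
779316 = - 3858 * ( - 202)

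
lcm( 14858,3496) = 59432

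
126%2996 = 126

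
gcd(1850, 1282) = 2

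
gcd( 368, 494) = 2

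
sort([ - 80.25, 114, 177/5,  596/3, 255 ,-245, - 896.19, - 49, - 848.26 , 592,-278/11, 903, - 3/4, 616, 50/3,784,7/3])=[ - 896.19, - 848.26, - 245, - 80.25, - 49, - 278/11,-3/4 , 7/3, 50/3, 177/5, 114,596/3, 255,592 , 616, 784,  903] 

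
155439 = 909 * 171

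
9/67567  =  9/67567 = 0.00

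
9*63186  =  568674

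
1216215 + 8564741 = 9780956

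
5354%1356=1286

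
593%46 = 41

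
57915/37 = 1565 + 10/37 = 1565.27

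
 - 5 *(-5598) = 27990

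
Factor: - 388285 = -5^1*79^1 * 983^1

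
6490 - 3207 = 3283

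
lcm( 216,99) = 2376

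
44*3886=170984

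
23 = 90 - 67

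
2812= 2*1406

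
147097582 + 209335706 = 356433288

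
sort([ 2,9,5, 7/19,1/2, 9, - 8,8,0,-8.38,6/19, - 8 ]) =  [-8.38, - 8,  -  8, 0,6/19, 7/19,1/2, 2,5, 8, 9, 9 ]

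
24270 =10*2427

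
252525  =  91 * 2775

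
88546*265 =23464690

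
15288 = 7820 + 7468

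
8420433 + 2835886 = 11256319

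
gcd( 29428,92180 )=4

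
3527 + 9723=13250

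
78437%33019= 12399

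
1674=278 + 1396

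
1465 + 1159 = 2624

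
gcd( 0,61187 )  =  61187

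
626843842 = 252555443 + 374288399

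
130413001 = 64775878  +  65637123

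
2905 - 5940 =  - 3035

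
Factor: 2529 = 3^2*281^1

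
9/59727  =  3/19909 = 0.00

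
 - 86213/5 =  - 17243 + 2/5 =-  17242.60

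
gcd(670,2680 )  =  670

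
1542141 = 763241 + 778900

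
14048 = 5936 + 8112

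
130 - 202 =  - 72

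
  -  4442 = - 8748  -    -  4306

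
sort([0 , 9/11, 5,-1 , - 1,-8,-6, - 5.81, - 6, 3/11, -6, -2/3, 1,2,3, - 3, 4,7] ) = [-8, - 6  , - 6, - 6,-5.81,-3 ,-1,-1, - 2/3,0,  3/11, 9/11,  1, 2 , 3, 4,5, 7] 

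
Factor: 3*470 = 2^1*3^1*5^1 *47^1= 1410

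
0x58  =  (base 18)4G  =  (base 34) 2K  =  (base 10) 88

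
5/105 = 1/21 = 0.05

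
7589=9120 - 1531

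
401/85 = 401/85 = 4.72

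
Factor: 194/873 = 2/9 = 2^1*3^( - 2)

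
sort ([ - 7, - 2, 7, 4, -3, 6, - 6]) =[ - 7, - 6, - 3, - 2, 4,6,7 ]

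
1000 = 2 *500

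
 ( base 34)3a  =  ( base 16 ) 70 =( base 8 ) 160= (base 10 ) 112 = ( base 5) 422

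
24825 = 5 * 4965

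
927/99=103/11  =  9.36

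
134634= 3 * 44878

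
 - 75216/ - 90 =835 + 11/15 = 835.73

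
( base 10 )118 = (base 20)5i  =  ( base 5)433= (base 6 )314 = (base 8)166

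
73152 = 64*1143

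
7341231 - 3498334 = 3842897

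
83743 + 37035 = 120778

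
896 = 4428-3532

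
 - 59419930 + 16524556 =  - 42895374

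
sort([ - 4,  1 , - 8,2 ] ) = [ - 8 , - 4,  1,  2 ] 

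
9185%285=65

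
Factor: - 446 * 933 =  - 416118 = - 2^1* 3^1 *223^1*311^1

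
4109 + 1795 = 5904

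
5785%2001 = 1783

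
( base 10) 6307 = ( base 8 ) 14243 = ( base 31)6HE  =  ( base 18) 1187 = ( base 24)amj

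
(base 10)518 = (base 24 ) le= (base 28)ie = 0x206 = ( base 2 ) 1000000110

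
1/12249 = 1/12249 = 0.00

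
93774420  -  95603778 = - 1829358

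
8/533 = 8/533 = 0.02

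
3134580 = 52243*60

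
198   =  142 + 56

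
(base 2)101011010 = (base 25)dl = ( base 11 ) 295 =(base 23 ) f1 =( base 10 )346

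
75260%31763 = 11734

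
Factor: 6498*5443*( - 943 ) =-33352603002 = - 2^1*3^2*19^2*23^1 * 41^1 * 5443^1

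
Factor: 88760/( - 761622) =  - 44380/380811 = -  2^2*3^ ( - 1 )*  5^1* 7^1 * 23^ ( - 1)*317^1 *5519^(-1)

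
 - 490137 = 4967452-5457589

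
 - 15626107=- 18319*853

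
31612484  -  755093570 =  - 723481086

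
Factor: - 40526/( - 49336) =2^( - 2)*7^( - 1 ) * 23^1 = 23/28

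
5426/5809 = 5426/5809 =0.93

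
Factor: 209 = 11^1*19^1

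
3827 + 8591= 12418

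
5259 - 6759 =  - 1500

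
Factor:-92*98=  -  9016=- 2^3*7^2 *23^1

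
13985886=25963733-11977847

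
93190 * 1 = 93190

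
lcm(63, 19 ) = 1197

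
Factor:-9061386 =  - 2^1*3^1*227^1*6653^1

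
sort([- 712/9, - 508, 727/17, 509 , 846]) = [-508,-712/9,727/17, 509,846]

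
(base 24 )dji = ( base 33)7A9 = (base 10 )7962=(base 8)17432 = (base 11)5a89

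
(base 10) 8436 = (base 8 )20364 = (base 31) 8O4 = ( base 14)3108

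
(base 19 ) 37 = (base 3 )2101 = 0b1000000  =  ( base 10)64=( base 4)1000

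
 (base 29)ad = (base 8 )457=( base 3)102020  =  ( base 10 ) 303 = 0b100101111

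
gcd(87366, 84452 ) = 2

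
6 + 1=7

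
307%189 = 118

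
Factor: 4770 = 2^1 * 3^2*5^1*53^1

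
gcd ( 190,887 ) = 1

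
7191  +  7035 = 14226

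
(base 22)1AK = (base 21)1DA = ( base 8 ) 1324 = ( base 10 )724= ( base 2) 1011010100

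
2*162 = 324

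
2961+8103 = 11064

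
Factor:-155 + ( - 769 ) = -924= - 2^2*3^1*7^1*11^1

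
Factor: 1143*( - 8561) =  - 9785223 = -3^2*7^1  *127^1*1223^1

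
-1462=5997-7459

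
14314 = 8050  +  6264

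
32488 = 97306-64818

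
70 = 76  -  6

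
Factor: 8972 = 2^2*2243^1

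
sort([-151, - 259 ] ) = [ - 259,  -  151]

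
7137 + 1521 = 8658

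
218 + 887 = 1105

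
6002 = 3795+2207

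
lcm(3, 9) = 9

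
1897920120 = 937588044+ 960332076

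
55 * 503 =27665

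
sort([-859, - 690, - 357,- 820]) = [ - 859, - 820, - 690, - 357]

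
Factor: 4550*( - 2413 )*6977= -2^1*5^2*7^1 * 13^1*19^1*127^1*6977^1 = - 76601529550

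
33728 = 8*4216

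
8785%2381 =1642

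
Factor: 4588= 2^2*31^1*37^1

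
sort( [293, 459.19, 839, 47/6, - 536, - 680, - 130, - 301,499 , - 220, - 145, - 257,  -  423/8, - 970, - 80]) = [ - 970,-680,  -  536, - 301, -257, - 220, - 145, - 130, - 80, - 423/8 , 47/6,  293,459.19,499, 839]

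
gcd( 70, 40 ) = 10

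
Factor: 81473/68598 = 791/666 = 2^( - 1)*3^( - 2)*7^1*37^( - 1 )*113^1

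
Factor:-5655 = -3^1*5^1*13^1*29^1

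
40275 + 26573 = 66848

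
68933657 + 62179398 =131113055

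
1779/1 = 1779 = 1779.00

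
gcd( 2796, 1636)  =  4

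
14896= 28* 532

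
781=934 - 153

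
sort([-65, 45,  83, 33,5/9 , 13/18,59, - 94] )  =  [-94, - 65,5/9, 13/18, 33,45, 59, 83] 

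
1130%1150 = 1130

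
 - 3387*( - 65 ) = 220155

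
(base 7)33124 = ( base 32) 83B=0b10000001101011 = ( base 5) 231144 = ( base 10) 8299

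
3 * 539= 1617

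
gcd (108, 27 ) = 27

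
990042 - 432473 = 557569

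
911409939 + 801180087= 1712590026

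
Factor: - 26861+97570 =70709= 70709^1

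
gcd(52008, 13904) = 88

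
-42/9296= - 1 + 661/664 = - 0.00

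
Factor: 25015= 5^1*5003^1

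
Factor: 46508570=2^1*5^1 * 4650857^1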